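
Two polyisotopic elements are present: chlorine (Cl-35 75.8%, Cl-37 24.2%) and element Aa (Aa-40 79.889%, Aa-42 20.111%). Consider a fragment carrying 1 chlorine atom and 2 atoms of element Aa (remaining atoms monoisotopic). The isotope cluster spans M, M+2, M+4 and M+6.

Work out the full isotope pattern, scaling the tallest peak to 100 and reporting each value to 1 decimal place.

Chlorine pattern (n=1): 0.7580 : 0.2420
Element Aa pattern (n=2): 0.63822523 : 0.32132954 : 0.04044523
Convolve the two distributions (both contribute in 2-u steps):
  M: 0.7580×0.63822523 = 0.483775
  M+2: 0.7580×0.32132954 + 0.2420×0.63822523 = 0.398018
  M+4: 0.7580×0.04044523 + 0.2420×0.32132954 = 0.108419
  M+6: 0.2420×0.04044523 = 0.009788
Scale to base peak (0.483775) = 100: 100.0 : 82.3 : 22.4 : 2.0

100.0 : 82.3 : 22.4 : 2.0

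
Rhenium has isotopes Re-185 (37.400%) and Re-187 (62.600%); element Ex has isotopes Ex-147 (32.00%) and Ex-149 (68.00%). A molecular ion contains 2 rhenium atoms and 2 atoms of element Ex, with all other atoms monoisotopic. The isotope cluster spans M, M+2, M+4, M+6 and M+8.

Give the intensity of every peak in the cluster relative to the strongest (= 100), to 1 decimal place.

Rhenium pattern (n=2): 0.139876 : 0.468248 : 0.391876
Element Ex pattern (n=2): 0.1024 : 0.4352 : 0.4624
Convolve the two distributions (both contribute in 2-u steps):
  M: 0.139876×0.1024 = 0.014323
  M+2: 0.139876×0.4352 + 0.468248×0.1024 = 0.108823
  M+4: 0.139876×0.4624 + 0.468248×0.4352 + 0.391876×0.1024 = 0.308588
  M+6: 0.468248×0.4624 + 0.391876×0.4352 = 0.387062
  M+8: 0.391876×0.4624 = 0.181203
Scale to base peak (0.387062) = 100: 3.7 : 28.1 : 79.7 : 100.0 : 46.8

3.7 : 28.1 : 79.7 : 100.0 : 46.8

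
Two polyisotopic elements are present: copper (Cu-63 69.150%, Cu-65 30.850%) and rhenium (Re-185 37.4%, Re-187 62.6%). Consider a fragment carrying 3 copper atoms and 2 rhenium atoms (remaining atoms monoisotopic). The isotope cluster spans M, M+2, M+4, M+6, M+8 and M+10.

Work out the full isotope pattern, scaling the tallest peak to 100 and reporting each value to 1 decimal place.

12.7 : 59.5 : 100.0 : 74.1 : 25.0 : 3.2

Copper pattern (n=3): 0.33065611 : 0.44254842 : 0.19743483 : 0.02936064
Rhenium pattern (n=2): 0.139876 : 0.468248 : 0.391876
Convolve the two distributions (both contribute in 2-u steps):
  M: 0.33065611×0.139876 = 0.046251
  M+2: 0.33065611×0.468248 + 0.44254842×0.139876 = 0.216731
  M+4: 0.33065611×0.391876 + 0.44254842×0.468248 + 0.19743483×0.139876 = 0.364415
  M+6: 0.44254842×0.391876 + 0.19743483×0.468248 + 0.02936064×0.139876 = 0.269979
  M+8: 0.19743483×0.391876 + 0.02936064×0.468248 = 0.091118
  M+10: 0.02936064×0.391876 = 0.011506
Scale to base peak (0.364415) = 100: 12.7 : 59.5 : 100.0 : 74.1 : 25.0 : 3.2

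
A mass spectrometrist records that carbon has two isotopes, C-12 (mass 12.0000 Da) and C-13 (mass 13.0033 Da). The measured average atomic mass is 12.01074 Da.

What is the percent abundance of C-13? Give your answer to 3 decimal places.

With x = fraction of C-12 (so C-13 is 1 − x):
12.0000·x + 13.0033·(1 − x) = 12.01074
(12.0000 − 13.0033)·x = 12.01074 − 13.0033
x = -0.99256 / -1.0033 = 0.98930 → 98.930% C-12, 1.070% C-13.

1.070%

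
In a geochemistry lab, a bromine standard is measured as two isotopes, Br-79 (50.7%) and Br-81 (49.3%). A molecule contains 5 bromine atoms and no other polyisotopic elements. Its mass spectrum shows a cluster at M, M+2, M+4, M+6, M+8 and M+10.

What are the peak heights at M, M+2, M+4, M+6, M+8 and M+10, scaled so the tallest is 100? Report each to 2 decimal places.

10.58 : 51.42 : 100.00 : 97.24 : 47.28 : 9.19

The 5 Br atoms are independent, so intensities follow the terms of (0.507 + 0.493)^5.
P(M) = 0.507^5 = 0.033500
P(M+2) = 5 × 0.507^4 × 0.493^1 = 0.162873
P(M+4) = 10 × 0.507^3 × 0.493^2 = 0.316751
P(M+6) = 10 × 0.507^2 × 0.493^3 = 0.308004
P(M+8) = 5 × 0.507^1 × 0.493^4 = 0.149750
P(M+10) = 0.493^5 = 0.029123
The M+4 peak is largest (0.316751); scaling to 100 gives 10.58 : 51.42 : 100.00 : 97.24 : 47.28 : 9.19.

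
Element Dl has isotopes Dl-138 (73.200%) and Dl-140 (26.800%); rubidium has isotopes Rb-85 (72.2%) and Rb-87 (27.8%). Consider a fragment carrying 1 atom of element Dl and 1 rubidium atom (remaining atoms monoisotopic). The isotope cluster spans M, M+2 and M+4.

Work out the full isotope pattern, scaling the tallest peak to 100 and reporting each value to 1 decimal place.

100.0 : 75.1 : 14.1

Element Dl pattern (n=1): 0.7320 : 0.2680
Rubidium pattern (n=1): 0.7220 : 0.2780
Convolve the two distributions (both contribute in 2-u steps):
  M: 0.7320×0.7220 = 0.528504
  M+2: 0.7320×0.2780 + 0.2680×0.7220 = 0.396992
  M+4: 0.2680×0.2780 = 0.074504
Scale to base peak (0.528504) = 100: 100.0 : 75.1 : 14.1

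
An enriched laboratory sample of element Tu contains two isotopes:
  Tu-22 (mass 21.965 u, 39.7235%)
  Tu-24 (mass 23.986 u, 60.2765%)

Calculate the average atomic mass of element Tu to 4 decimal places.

23.1832 u

Ar = Σ fᵢ·mᵢ = 0.397235 × 21.965 + 0.602765 × 23.986
= 8.72527 + 14.45792 = 23.18319 u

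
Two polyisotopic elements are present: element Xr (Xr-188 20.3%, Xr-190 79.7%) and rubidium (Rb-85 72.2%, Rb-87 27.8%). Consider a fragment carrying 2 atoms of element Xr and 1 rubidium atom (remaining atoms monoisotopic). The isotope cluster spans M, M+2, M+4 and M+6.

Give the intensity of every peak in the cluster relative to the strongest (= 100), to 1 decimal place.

Element Xr pattern (n=2): 0.041209 : 0.323582 : 0.635209
Rubidium pattern (n=1): 0.7220 : 0.2780
Convolve the two distributions (both contribute in 2-u steps):
  M: 0.041209×0.7220 = 0.029753
  M+2: 0.041209×0.2780 + 0.323582×0.7220 = 0.245082
  M+4: 0.323582×0.2780 + 0.635209×0.7220 = 0.548577
  M+6: 0.635209×0.2780 = 0.176588
Scale to base peak (0.548577) = 100: 5.4 : 44.7 : 100.0 : 32.2

5.4 : 44.7 : 100.0 : 32.2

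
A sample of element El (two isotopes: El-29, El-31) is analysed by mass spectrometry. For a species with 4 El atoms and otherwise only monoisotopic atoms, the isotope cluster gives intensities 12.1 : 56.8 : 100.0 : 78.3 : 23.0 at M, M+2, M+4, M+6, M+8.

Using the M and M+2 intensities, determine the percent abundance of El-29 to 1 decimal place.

Let p = fractional abundance of El-29. I(M+2)/I(M) = [C(4,1)·p^3·(1−p)] / p^4 = 4·(1−p)/p = 56.8/12.1 = 4.6942
(1−p)/p = 4.6942/4 = 1.1736  ⇒  p = 1/(1 + 1.1736) = 0.4601
El-29: 46.0%, El-31: 54.0%.

46.0%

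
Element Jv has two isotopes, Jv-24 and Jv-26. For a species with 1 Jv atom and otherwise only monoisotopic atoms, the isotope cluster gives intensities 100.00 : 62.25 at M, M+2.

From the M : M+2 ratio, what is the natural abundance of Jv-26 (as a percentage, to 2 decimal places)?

38.37%

Let p = fractional abundance of Jv-24. I(M+2)/I(M) = [C(1,1)·p^0·(1−p)] / p^1 = 1·(1−p)/p = 62.25/100.00 = 0.6225
(1−p)/p = 0.6225/1 = 0.6225  ⇒  p = 1/(1 + 0.6225) = 0.6163
Jv-24: 61.63%, Jv-26: 38.37%.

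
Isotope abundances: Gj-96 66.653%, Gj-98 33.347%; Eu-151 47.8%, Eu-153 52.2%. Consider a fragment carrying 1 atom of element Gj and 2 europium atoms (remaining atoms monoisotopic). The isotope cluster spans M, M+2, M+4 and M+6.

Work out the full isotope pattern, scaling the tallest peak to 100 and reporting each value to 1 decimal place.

37.3 : 100.0 : 85.1 : 22.2

Element Gj pattern (n=1): 0.66653 : 0.33347
Europium pattern (n=2): 0.228484 : 0.499032 : 0.272484
Convolve the two distributions (both contribute in 2-u steps):
  M: 0.66653×0.228484 = 0.152291
  M+2: 0.66653×0.499032 + 0.33347×0.228484 = 0.408812
  M+4: 0.66653×0.272484 + 0.33347×0.499032 = 0.348031
  M+6: 0.33347×0.272484 = 0.090865
Scale to base peak (0.408812) = 100: 37.3 : 100.0 : 85.1 : 22.2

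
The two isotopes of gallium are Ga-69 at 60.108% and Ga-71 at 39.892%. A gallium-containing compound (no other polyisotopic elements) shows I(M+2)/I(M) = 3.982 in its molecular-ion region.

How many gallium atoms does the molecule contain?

With n Ga atoms, P(M+2)/P(M) = C(n,1)·p^(n−1)q / p^n = n·q/p = n · 0.39892/0.60108.
n = 3.982 × 0.60108/0.39892 = 6.00 ≈ 6

6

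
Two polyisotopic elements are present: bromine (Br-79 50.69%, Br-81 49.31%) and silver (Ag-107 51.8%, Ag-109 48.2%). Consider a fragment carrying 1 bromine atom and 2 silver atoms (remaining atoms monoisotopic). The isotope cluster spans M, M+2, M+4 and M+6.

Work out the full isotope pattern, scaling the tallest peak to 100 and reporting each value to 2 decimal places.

Bromine pattern (n=1): 0.5069 : 0.4931
Silver pattern (n=2): 0.268324 : 0.499352 : 0.232324
Convolve the two distributions (both contribute in 2-u steps):
  M: 0.5069×0.268324 = 0.136013
  M+2: 0.5069×0.499352 + 0.4931×0.268324 = 0.385432
  M+4: 0.5069×0.232324 + 0.4931×0.499352 = 0.363996
  M+6: 0.4931×0.232324 = 0.114559
Scale to base peak (0.385432) = 100: 35.29 : 100.00 : 94.44 : 29.72

35.29 : 100.00 : 94.44 : 29.72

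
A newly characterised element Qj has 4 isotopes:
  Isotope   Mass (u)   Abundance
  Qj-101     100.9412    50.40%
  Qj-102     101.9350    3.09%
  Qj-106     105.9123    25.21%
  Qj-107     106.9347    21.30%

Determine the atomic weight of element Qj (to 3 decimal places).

The abundance-weighted mean is 0.5040 × 100.9412 + 0.0309 × 101.9350 + 0.2521 × 105.9123 + 0.2130 × 106.9347
= 50.87436 + 3.14979 + 26.70049 + 22.77709 = 103.50173 u

103.502 u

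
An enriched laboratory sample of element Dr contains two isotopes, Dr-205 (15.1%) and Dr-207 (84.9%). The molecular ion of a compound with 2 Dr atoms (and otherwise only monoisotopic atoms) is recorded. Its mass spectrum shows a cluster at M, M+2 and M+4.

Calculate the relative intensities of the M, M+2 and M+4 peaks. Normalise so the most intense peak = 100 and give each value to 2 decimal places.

Expanding (0.151 + 0.849)^2:
P(M) = 0.151^2 = 0.022801
P(M+2) = 2 × 0.151^1 × 0.849^1 = 0.256398
P(M+4) = 0.849^2 = 0.720801
The M+4 peak is largest (0.720801); scaling to 100 gives 3.16 : 35.57 : 100.00.

3.16 : 35.57 : 100.00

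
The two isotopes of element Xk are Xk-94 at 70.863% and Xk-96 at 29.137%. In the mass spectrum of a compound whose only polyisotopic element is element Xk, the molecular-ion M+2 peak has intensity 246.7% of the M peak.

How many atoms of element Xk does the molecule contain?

6

The M+2/M ratio from n Xk atoms is n · q/p = n · 0.29137/0.70863.
n = 2.467 × 0.70863/0.29137 = 6.00 ≈ 6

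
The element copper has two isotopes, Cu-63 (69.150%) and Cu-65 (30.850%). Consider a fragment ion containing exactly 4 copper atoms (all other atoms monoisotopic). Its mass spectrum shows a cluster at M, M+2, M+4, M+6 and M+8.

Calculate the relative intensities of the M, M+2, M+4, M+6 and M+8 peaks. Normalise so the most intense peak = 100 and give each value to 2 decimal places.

Each Cu atom is independently Cu-63 (p = 0.69150) or Cu-65 (q = 0.30850); the cluster is the binomial expansion (p + q)^4.
P(M) = 0.69150^4 = 0.228649
P(M+2) = 4 × 0.69150^3 × 0.30850^1 = 0.408030
P(M+4) = 6 × 0.69150^2 × 0.30850^2 = 0.273052
P(M+6) = 4 × 0.69150^1 × 0.30850^3 = 0.081212
P(M+8) = 0.30850^4 = 0.009058
The M+2 peak is largest (0.408030); scaling to 100 gives 56.04 : 100.00 : 66.92 : 19.90 : 2.22.

56.04 : 100.00 : 66.92 : 19.90 : 2.22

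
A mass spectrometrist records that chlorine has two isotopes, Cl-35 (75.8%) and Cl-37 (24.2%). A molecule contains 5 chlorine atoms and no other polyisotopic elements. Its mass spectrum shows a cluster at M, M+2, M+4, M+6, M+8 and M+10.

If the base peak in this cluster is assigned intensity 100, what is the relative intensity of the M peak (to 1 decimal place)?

62.6

Binomial terms of (0.758 + 0.242)^5: M 0.2502, M+2 0.3994, M+4 0.2551, M+6 0.0814, M+8 0.0130, M+10 0.0008 → M+2 is the base peak.
P(M+2) = C(5,1) × 0.758^4 × 0.242^1 = 5 × 0.33012379 × 0.2420 = 0.399450 (base)
P(M) = C(5,0) × 0.758^5 × 0.242^0 = 1 × 0.25023383 × 1.0000 = 0.250234
Relative intensity = 0.250234 / 0.399450 × 100 = 62.6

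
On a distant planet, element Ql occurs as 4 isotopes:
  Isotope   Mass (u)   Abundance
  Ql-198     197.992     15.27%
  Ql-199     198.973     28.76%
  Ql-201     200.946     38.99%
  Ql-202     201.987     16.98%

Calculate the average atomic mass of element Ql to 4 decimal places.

200.1043 u

Weight each isotope mass by its fractional abundance: 0.1527 × 197.992 + 0.2876 × 198.973 + 0.3899 × 200.946 + 0.1698 × 201.987
= 30.23338 + 57.22463 + 78.34885 + 34.29739 = 200.10425 u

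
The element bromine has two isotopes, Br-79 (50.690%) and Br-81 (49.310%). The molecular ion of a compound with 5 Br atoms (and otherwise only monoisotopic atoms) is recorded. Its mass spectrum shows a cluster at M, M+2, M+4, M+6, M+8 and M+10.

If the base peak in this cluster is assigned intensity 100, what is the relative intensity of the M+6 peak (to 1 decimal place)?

97.3

(0.50690 + 0.49310)^5 gives M 0.0335, M+2 0.1628, M+4 0.3167, M+6 0.3081, M+8 0.1498, M+10 0.0292; the largest is M+4.
P(M+4) = C(5,2) × 0.50690^3 × 0.49310^2 = 10 × 0.13024674 × 0.24314761 = 0.316692 (base)
P(M+6) = C(5,3) × 0.50690^2 × 0.49310^3 = 10 × 0.25694761 × 0.11989609 = 0.308070
Relative intensity = 0.308070 / 0.316692 × 100 = 97.3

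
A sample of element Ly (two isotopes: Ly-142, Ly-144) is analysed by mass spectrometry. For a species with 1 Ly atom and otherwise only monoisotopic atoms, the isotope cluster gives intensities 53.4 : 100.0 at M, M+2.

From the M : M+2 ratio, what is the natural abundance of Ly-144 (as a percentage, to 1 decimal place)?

Write p for the Ly-142 fraction. I(M+2)/I(M) = [C(1,1)·p^0·(1−p)] / p^1 = 1·(1−p)/p = 100.0/53.4 = 1.8727
(1−p)/p = 1.8727/1 = 1.8727  ⇒  p = 1/(1 + 1.8727) = 0.3481
Ly-142: 34.8%, Ly-144: 65.2%.

65.2%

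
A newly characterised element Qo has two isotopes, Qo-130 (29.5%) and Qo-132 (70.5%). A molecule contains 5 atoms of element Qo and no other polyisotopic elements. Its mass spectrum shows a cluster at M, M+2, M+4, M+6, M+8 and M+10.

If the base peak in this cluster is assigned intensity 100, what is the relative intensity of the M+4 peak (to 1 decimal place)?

Binomial terms of (0.295 + 0.705)^5: M 0.0022, M+2 0.0267, M+4 0.1276, M+6 0.3049, M+8 0.3644, M+10 0.1742 → M+8 is the base peak.
P(M+8) = C(5,4) × 0.295^1 × 0.705^4 = 5 × 0.2950 × 0.24703385 = 0.364375 (base)
P(M+4) = C(5,2) × 0.295^3 × 0.705^2 = 10 × 0.02567237 × 0.497025 = 0.127598
Relative intensity = 0.127598 / 0.364375 × 100 = 35.0

35.0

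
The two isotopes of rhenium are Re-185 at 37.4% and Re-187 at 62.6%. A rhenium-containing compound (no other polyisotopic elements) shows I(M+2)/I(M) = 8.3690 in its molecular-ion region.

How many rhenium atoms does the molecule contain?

The M+2/M ratio from n Re atoms is n · q/p = n · 0.626/0.374.
n = 8.3690 × 0.374/0.626 = 5.00 ≈ 5

5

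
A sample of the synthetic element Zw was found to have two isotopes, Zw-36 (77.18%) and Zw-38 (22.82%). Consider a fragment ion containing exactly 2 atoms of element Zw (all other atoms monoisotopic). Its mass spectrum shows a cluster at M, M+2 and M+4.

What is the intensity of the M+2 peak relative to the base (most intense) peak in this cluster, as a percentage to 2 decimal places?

59.13%

Term probabilities: M 0.5957, M+2 0.3522, M+4 0.0521. Base peak = M.
P(M) = C(2,0) × 0.7718^2 × 0.2282^0 = 1 × 0.59567524 × 1.0000 = 0.595675 (base)
P(M+2) = C(2,1) × 0.7718^1 × 0.2282^1 = 2 × 0.7718 × 0.2282 = 0.352250
Relative intensity = 0.352250 / 0.595675 × 100 = 59.13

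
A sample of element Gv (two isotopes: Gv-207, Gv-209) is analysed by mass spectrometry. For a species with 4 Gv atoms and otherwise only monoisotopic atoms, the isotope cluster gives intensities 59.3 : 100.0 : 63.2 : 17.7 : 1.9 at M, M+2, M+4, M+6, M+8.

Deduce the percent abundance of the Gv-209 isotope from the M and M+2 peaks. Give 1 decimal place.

If p is the fraction of Gv that is Gv-207, then I(M+2)/I(M) = [C(4,1)·p^3·(1−p)] / p^4 = 4·(1−p)/p = 100.0/59.3 = 1.6863
(1−p)/p = 1.6863/4 = 0.4216  ⇒  p = 1/(1 + 0.4216) = 0.7034
Gv-207: 70.3%, Gv-209: 29.7%.

29.7%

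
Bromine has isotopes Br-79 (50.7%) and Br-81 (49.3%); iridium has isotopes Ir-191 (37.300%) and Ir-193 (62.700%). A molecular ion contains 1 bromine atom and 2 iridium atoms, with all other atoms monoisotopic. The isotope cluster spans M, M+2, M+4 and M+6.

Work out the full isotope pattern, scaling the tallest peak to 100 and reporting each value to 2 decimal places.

16.41 : 71.12 : 100.00 : 45.08

Bromine pattern (n=1): 0.5070 : 0.4930
Iridium pattern (n=2): 0.139129 : 0.467742 : 0.393129
Convolve the two distributions (both contribute in 2-u steps):
  M: 0.5070×0.139129 = 0.070538
  M+2: 0.5070×0.467742 + 0.4930×0.139129 = 0.305736
  M+4: 0.5070×0.393129 + 0.4930×0.467742 = 0.429913
  M+6: 0.4930×0.393129 = 0.193813
Scale to base peak (0.429913) = 100: 16.41 : 71.12 : 100.00 : 45.08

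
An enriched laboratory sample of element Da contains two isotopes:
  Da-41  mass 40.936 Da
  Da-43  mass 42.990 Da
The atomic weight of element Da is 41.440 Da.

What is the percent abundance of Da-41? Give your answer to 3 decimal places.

75.463%

Let x be the fractional abundance of Da-41; then Da-43 has abundance 1 − x.
40.936·x + 42.990·(1 − x) = 41.440
(40.936 − 42.990)·x = 41.440 − 42.990
x = -1.550 / -2.054 = 0.75463 → 75.463% Da-41, 24.537% Da-43.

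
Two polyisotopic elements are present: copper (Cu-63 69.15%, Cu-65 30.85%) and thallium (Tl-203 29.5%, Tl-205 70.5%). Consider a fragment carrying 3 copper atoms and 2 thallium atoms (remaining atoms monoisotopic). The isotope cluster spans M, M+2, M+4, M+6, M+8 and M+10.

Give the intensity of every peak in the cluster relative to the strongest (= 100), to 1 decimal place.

Copper pattern (n=3): 0.33065611 : 0.44254842 : 0.19743483 : 0.02936064
Thallium pattern (n=2): 0.087025 : 0.41595 : 0.497025
Convolve the two distributions (both contribute in 2-u steps):
  M: 0.33065611×0.087025 = 0.028775
  M+2: 0.33065611×0.41595 + 0.44254842×0.087025 = 0.176049
  M+4: 0.33065611×0.497025 + 0.44254842×0.41595 + 0.19743483×0.087025 = 0.365604
  M+6: 0.44254842×0.497025 + 0.19743483×0.41595 + 0.02936064×0.087025 = 0.304636
  M+8: 0.19743483×0.497025 + 0.02936064×0.41595 = 0.110343
  M+10: 0.02936064×0.497025 = 0.014593
Scale to base peak (0.365604) = 100: 7.9 : 48.2 : 100.0 : 83.3 : 30.2 : 4.0

7.9 : 48.2 : 100.0 : 83.3 : 30.2 : 4.0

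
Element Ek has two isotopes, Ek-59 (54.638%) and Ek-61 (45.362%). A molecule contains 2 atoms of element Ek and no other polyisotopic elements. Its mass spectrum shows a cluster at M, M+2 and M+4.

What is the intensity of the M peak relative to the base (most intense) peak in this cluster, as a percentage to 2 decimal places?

(0.54638 + 0.45362)^2 gives M 0.2985, M+2 0.4957, M+4 0.2058; the largest is M+2.
P(M+2) = C(2,1) × 0.54638^1 × 0.45362^1 = 2 × 0.54638 × 0.45362 = 0.495698 (base)
P(M) = C(2,0) × 0.54638^2 × 0.45362^0 = 1 × 0.2985311 × 1.0000 = 0.298531
Relative intensity = 0.298531 / 0.495698 × 100 = 60.22

60.22%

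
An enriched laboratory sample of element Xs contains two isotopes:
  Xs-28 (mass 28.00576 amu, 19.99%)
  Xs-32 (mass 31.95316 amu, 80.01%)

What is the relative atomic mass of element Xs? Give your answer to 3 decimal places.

31.164 amu

Weight each isotope mass by its fractional abundance: 0.1999 × 28.00576 + 0.8001 × 31.95316
= 5.598351 + 25.565723 = 31.164074 amu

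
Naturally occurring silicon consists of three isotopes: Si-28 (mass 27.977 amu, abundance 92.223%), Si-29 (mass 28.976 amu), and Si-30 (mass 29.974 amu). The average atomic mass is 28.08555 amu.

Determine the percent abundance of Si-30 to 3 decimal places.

3.092%

The remaining 7.777% is split between Si-29 (fraction x) and Si-30 (fraction 0.07777 − x).
Substituting: 28.976x + 29.974(0.07777 − x) = 2.28432129
(28.976 − 29.974)x = -0.04675669  ⇒  x = 0.04685, y = 0.03092
Si-29: 4.685%, Si-30: 3.092%.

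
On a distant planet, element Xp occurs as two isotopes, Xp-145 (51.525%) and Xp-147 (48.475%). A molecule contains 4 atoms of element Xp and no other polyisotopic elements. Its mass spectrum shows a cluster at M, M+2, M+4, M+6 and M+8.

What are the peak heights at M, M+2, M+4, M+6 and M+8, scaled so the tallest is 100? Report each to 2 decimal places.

18.83 : 70.86 : 100.00 : 62.72 : 14.75

Each Xp atom is independently Xp-145 (p = 0.51525) or Xp-147 (q = 0.48475); the cluster is the binomial expansion (p + q)^4.
P(M) = 0.51525^4 = 0.070481
P(M+2) = 4 × 0.51525^3 × 0.48475^1 = 0.265236
P(M+4) = 6 × 0.51525^2 × 0.48475^2 = 0.374303
P(M+6) = 4 × 0.51525^1 × 0.48475^3 = 0.234764
P(M+8) = 0.48475^4 = 0.055217
The M+4 peak is largest (0.374303); scaling to 100 gives 18.83 : 70.86 : 100.00 : 62.72 : 14.75.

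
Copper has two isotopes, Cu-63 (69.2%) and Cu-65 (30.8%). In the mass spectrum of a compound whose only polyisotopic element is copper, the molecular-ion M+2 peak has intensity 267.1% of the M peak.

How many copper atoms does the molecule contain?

With n Cu atoms, P(M+2)/P(M) = C(n,1)·p^(n−1)q / p^n = n·q/p = n · 0.308/0.692.
n = 2.671 × 0.692/0.308 = 6.00 ≈ 6

6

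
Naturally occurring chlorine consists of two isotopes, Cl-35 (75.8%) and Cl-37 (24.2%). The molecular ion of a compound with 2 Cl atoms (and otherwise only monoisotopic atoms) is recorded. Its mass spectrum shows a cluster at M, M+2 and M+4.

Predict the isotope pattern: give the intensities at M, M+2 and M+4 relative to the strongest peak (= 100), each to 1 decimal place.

The 2 Cl atoms are independent, so intensities follow the terms of (0.758 + 0.242)^2.
P(M) = 0.758^2 = 0.574564
P(M+2) = 2 × 0.758^1 × 0.242^1 = 0.366872
P(M+4) = 0.242^2 = 0.058564
The M peak is largest (0.574564); scaling to 100 gives 100.0 : 63.9 : 10.2.

100.0 : 63.9 : 10.2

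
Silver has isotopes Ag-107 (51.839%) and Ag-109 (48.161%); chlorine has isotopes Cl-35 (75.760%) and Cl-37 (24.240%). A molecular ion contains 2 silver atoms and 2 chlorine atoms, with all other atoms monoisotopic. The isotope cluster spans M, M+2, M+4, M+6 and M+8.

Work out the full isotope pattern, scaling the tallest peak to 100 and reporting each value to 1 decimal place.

Silver pattern (n=2): 0.26872819 : 0.49932362 : 0.23194819
Chlorine pattern (n=2): 0.57395776 : 0.36728448 : 0.05875776
Convolve the two distributions (both contribute in 2-u steps):
  M: 0.26872819×0.57395776 = 0.154239
  M+2: 0.26872819×0.36728448 + 0.49932362×0.57395776 = 0.385290
  M+4: 0.26872819×0.05875776 + 0.49932362×0.36728448 + 0.23194819×0.57395776 = 0.332312
  M+6: 0.49932362×0.05875776 + 0.23194819×0.36728448 = 0.114530
  M+8: 0.23194819×0.05875776 = 0.013629
Scale to base peak (0.385290) = 100: 40.0 : 100.0 : 86.2 : 29.7 : 3.5

40.0 : 100.0 : 86.2 : 29.7 : 3.5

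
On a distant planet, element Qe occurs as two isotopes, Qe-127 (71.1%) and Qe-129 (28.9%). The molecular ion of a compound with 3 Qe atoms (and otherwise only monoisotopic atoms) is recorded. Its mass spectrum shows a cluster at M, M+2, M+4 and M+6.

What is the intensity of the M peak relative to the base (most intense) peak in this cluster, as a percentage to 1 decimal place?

(0.711 + 0.289)^3 gives M 0.3594, M+2 0.4383, M+4 0.1782, M+6 0.0241; the largest is M+2.
P(M+2) = C(3,1) × 0.711^2 × 0.289^1 = 3 × 0.505521 × 0.2890 = 0.438287 (base)
P(M) = C(3,0) × 0.711^3 × 0.289^0 = 1 × 0.35942543 × 1.0000 = 0.359425
Relative intensity = 0.359425 / 0.438287 × 100 = 82.0

82.0%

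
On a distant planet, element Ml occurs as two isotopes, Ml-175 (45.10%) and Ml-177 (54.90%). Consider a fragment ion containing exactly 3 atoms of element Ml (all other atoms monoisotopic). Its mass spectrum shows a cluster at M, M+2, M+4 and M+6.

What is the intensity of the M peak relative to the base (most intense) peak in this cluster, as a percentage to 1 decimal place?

22.5%

(0.4510 + 0.5490)^3 gives M 0.0917, M+2 0.3350, M+4 0.4078, M+6 0.1655; the largest is M+4.
P(M+4) = C(3,2) × 0.4510^1 × 0.5490^2 = 3 × 0.4510 × 0.301401 = 0.407796 (base)
P(M) = C(3,0) × 0.4510^3 × 0.5490^0 = 1 × 0.09173385 × 1.0000 = 0.091734
Relative intensity = 0.091734 / 0.407796 × 100 = 22.5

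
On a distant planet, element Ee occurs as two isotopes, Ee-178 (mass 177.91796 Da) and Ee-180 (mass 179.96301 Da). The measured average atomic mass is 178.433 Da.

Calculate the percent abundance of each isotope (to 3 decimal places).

Ee-178: 74.815%, Ee-180: 25.185%

With x = fraction of Ee-178 (so Ee-180 is 1 − x):
177.91796·x + 179.96301·(1 − x) = 178.433
(177.91796 − 179.96301)·x = 178.433 − 179.96301
x = -1.53001 / -2.04505 = 0.74815 → 74.815% Ee-178, 25.185% Ee-180.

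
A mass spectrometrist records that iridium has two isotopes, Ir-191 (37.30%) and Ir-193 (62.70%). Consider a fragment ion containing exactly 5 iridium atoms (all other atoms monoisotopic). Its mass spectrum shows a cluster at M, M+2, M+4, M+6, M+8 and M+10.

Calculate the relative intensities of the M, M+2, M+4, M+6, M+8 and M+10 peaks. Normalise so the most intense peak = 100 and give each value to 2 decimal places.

Each Ir atom is independently Ir-191 (p = 0.3730) or Ir-193 (q = 0.6270); the cluster is the binomial expansion (p + q)^5.
P(M) = 0.3730^5 = 0.007220
P(M+2) = 5 × 0.3730^4 × 0.6270^1 = 0.060684
P(M+4) = 10 × 0.3730^3 × 0.6270^2 = 0.204015
P(M+6) = 10 × 0.3730^2 × 0.6270^3 = 0.342942
P(M+8) = 5 × 0.3730^1 × 0.6270^4 = 0.288237
P(M+10) = 0.6270^5 = 0.096903
The M+6 peak is largest (0.342942); scaling to 100 gives 2.11 : 17.70 : 59.49 : 100.00 : 84.05 : 28.26.

2.11 : 17.70 : 59.49 : 100.00 : 84.05 : 28.26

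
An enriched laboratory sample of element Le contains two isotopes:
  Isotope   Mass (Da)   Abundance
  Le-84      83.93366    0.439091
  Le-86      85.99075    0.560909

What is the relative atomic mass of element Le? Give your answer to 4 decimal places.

Weight each isotope mass by its fractional abundance: 0.439091 × 83.93366 + 0.560909 × 85.99075
= 36.854515 + 48.232986 = 85.087501 Da

85.0875 Da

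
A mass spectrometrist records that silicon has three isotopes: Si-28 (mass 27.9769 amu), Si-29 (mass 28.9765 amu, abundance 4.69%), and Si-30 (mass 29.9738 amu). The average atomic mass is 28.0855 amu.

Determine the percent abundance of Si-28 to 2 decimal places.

Let x and y be the fractions of Si-28 and Si-30. Then x + y = 1 − 0.0469 = 0.9531 and 27.9769x + 29.9738y = 28.0855 − 0.0469×28.9765 = 26.72650215.
Substituting: 27.9769x + 29.9738(0.9531 − x) = 26.72650215
(27.9769 − 29.9738)x = -1.84152663  ⇒  x = 0.92219, y = 0.03091
Si-28: 92.22%, Si-30: 3.09%.

92.22%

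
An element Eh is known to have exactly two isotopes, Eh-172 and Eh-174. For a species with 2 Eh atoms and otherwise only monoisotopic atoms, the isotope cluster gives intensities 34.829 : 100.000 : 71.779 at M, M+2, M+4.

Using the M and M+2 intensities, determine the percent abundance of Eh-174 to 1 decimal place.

If p is the fraction of Eh that is Eh-172, then I(M+2)/I(M) = [C(2,1)·p^1·(1−p)] / p^2 = 2·(1−p)/p = 100.000/34.829 = 2.8712
(1−p)/p = 2.8712/2 = 1.4356  ⇒  p = 1/(1 + 1.4356) = 0.4106
Eh-172: 41.1%, Eh-174: 58.9%.

58.9%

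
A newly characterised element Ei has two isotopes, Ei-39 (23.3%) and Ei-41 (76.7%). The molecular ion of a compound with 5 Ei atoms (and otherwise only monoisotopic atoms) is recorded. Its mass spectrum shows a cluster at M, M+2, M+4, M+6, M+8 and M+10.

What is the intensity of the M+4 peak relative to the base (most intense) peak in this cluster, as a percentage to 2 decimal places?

Term probabilities: M 0.0007, M+2 0.0113, M+4 0.0744, M+6 0.2450, M+8 0.4032, M+10 0.2654. Base peak = M+8.
P(M+8) = C(5,4) × 0.233^1 × 0.767^4 = 5 × 0.2330 × 0.34608395 = 0.403188 (base)
P(M+4) = C(5,2) × 0.233^3 × 0.767^2 = 10 × 0.01264934 × 0.588289 = 0.074415
Relative intensity = 0.074415 / 0.403188 × 100 = 18.46

18.46%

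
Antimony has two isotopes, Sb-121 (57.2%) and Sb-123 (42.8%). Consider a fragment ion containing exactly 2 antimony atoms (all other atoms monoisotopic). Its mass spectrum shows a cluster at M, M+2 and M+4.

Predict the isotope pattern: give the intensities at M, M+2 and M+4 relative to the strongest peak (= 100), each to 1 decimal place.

66.8 : 100.0 : 37.4

Each Sb atom is independently Sb-121 (p = 0.572) or Sb-123 (q = 0.428); the cluster is the binomial expansion (p + q)^2.
P(M) = 0.572^2 = 0.327184
P(M+2) = 2 × 0.572^1 × 0.428^1 = 0.489632
P(M+4) = 0.428^2 = 0.183184
The M+2 peak is largest (0.489632); scaling to 100 gives 66.8 : 100.0 : 37.4.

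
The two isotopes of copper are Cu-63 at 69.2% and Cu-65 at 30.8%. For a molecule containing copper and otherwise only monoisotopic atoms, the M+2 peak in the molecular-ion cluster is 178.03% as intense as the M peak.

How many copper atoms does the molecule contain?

The M+2/M ratio from n Cu atoms is n · q/p = n · 0.308/0.692.
n = 1.7803 × 0.692/0.308 = 4.00 ≈ 4

4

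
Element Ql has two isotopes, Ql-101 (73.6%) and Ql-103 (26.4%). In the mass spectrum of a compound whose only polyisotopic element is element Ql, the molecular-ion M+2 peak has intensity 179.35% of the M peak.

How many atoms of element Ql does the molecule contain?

For n independent Ql atoms, I(M+2)/I(M) = n · (abundance Ql-103) / (abundance Ql-101) = n · 0.264/0.736.
n = 1.7935 × 0.736/0.264 = 5.00 ≈ 5

5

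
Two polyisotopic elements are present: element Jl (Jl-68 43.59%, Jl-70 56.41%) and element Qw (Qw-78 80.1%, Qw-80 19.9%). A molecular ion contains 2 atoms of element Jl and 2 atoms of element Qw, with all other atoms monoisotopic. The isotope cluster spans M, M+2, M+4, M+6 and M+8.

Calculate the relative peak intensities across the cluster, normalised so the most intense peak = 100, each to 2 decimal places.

Element Jl pattern (n=2): 0.19000881 : 0.49178238 : 0.31820881
Element Qw pattern (n=2): 0.641601 : 0.318798 : 0.039601
Convolve the two distributions (both contribute in 2-u steps):
  M: 0.19000881×0.641601 = 0.121910
  M+2: 0.19000881×0.318798 + 0.49178238×0.641601 = 0.376102
  M+4: 0.19000881×0.039601 + 0.49178238×0.318798 + 0.31820881×0.641601 = 0.368467
  M+6: 0.49178238×0.039601 + 0.31820881×0.318798 = 0.120919
  M+8: 0.31820881×0.039601 = 0.012601
Scale to base peak (0.376102) = 100: 32.41 : 100.00 : 97.97 : 32.15 : 3.35

32.41 : 100.00 : 97.97 : 32.15 : 3.35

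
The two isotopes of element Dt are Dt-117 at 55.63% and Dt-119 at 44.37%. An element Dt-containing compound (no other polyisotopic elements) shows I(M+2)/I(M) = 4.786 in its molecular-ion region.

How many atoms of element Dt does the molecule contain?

6

With n Dt atoms, P(M+2)/P(M) = C(n,1)·p^(n−1)q / p^n = n·q/p = n · 0.4437/0.5563.
n = 4.786 × 0.5563/0.4437 = 6.00 ≈ 6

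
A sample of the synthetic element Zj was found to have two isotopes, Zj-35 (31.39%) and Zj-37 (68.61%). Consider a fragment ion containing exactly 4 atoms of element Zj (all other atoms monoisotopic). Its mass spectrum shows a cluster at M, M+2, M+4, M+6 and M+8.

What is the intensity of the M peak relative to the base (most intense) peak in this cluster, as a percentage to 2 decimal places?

(0.3139 + 0.6861)^4 gives M 0.0097, M+2 0.0849, M+4 0.2783, M+6 0.4055, M+8 0.2216; the largest is M+6.
P(M+6) = C(4,3) × 0.3139^1 × 0.6861^3 = 4 × 0.3139 × 0.32297006 = 0.405521 (base)
P(M) = C(4,0) × 0.3139^4 × 0.6861^0 = 1 × 0.00970879 × 1.0000 = 0.009709
Relative intensity = 0.009709 / 0.405521 × 100 = 2.39

2.39%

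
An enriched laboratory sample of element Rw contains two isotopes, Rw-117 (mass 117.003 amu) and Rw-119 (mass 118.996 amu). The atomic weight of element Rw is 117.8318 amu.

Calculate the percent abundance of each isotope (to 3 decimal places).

Let x be the fractional abundance of Rw-117; then Rw-119 has abundance 1 − x.
117.003·x + 118.996·(1 − x) = 117.8318
(117.003 − 118.996)·x = 117.8318 − 118.996
x = -1.1642 / -1.993 = 0.58414 → 58.414% Rw-117, 41.586% Rw-119.

Rw-117: 58.414%, Rw-119: 41.586%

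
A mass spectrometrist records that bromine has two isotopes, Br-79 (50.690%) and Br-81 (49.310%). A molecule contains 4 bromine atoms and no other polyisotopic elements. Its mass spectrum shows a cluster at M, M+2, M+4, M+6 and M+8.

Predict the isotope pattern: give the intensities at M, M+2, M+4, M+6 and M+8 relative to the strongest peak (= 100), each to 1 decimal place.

Each Br atom is independently Br-79 (p = 0.50690) or Br-81 (q = 0.49310); the cluster is the binomial expansion (p + q)^4.
P(M) = 0.50690^4 = 0.066022
P(M+2) = 4 × 0.50690^3 × 0.49310^1 = 0.256899
P(M+4) = 6 × 0.50690^2 × 0.49310^2 = 0.374857
P(M+6) = 4 × 0.50690^1 × 0.49310^3 = 0.243101
P(M+8) = 0.49310^4 = 0.059121
The M+4 peak is largest (0.374857); scaling to 100 gives 17.6 : 68.5 : 100.0 : 64.9 : 15.8.

17.6 : 68.5 : 100.0 : 64.9 : 15.8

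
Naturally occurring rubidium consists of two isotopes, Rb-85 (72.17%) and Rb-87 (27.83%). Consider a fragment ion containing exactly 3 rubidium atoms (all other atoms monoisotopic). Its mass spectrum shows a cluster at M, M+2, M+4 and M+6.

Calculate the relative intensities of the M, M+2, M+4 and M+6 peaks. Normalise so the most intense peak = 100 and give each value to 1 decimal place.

Each Rb atom is independently Rb-85 (p = 0.7217) or Rb-87 (q = 0.2783); the cluster is the binomial expansion (p + q)^3.
P(M) = 0.7217^3 = 0.375898
P(M+2) = 3 × 0.7217^2 × 0.2783^1 = 0.434858
P(M+4) = 3 × 0.7217^1 × 0.2783^2 = 0.167689
P(M+6) = 0.2783^3 = 0.021555
The M+2 peak is largest (0.434858); scaling to 100 gives 86.4 : 100.0 : 38.6 : 5.0.

86.4 : 100.0 : 38.6 : 5.0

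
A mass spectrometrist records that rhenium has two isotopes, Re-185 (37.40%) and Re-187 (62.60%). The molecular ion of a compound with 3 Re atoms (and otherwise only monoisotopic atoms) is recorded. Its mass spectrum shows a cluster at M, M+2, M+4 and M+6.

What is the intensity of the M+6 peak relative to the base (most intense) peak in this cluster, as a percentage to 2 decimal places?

Term probabilities: M 0.0523, M+2 0.2627, M+4 0.4397, M+6 0.2453. Base peak = M+4.
P(M+4) = C(3,2) × 0.3740^1 × 0.6260^2 = 3 × 0.3740 × 0.391876 = 0.439685 (base)
P(M+6) = C(3,3) × 0.3740^0 × 0.6260^3 = 1 × 1.0000 × 0.24531438 = 0.245314
Relative intensity = 0.245314 / 0.439685 × 100 = 55.79

55.79%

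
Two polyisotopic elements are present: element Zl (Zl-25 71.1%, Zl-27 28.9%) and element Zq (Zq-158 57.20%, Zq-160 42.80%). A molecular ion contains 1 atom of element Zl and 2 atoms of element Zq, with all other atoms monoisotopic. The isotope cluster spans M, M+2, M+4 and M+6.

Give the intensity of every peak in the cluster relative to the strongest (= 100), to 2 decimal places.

Element Zl pattern (n=1): 0.7110 : 0.2890
Element Zq pattern (n=2): 0.327184 : 0.489632 : 0.183184
Convolve the two distributions (both contribute in 2-u steps):
  M: 0.7110×0.327184 = 0.232628
  M+2: 0.7110×0.489632 + 0.2890×0.327184 = 0.442685
  M+4: 0.7110×0.183184 + 0.2890×0.489632 = 0.271747
  M+6: 0.2890×0.183184 = 0.052940
Scale to base peak (0.442685) = 100: 52.55 : 100.00 : 61.39 : 11.96

52.55 : 100.00 : 61.39 : 11.96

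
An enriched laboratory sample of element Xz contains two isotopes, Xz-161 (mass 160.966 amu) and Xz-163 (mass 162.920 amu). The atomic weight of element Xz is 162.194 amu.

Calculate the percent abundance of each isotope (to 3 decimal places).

Xz-161: 37.155%, Xz-163: 62.845%

Writing the weighted mean with unknown fraction x of Xz-161:
160.966·x + 162.920·(1 − x) = 162.194
(160.966 − 162.920)·x = 162.194 − 162.920
x = -0.726 / -1.954 = 0.37155 → 37.155% Xz-161, 62.845% Xz-163.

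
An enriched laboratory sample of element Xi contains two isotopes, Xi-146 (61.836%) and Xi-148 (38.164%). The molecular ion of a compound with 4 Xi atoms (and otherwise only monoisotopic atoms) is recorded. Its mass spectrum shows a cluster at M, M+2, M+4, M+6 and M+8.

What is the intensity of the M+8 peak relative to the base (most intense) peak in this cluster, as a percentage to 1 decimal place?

5.9%

Binomial terms of (0.61836 + 0.38164)^4: M 0.1462, M+2 0.3609, M+4 0.3342, M+6 0.1375, M+8 0.0212 → M+2 is the base peak.
P(M+2) = C(4,1) × 0.61836^3 × 0.38164^1 = 4 × 0.23644175 × 0.38164 = 0.360943 (base)
P(M+8) = C(4,4) × 0.61836^0 × 0.38164^4 = 1 × 1.0000 × 0.02121366 = 0.021214
Relative intensity = 0.021214 / 0.360943 × 100 = 5.9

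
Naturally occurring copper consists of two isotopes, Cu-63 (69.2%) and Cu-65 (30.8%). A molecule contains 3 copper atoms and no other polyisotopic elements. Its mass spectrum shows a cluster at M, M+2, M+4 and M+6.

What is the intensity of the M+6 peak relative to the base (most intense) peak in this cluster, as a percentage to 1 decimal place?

6.6%

Binomial terms of (0.692 + 0.308)^3: M 0.3314, M+2 0.4425, M+4 0.1969, M+6 0.0292 → M+2 is the base peak.
P(M+2) = C(3,1) × 0.692^2 × 0.308^1 = 3 × 0.478864 × 0.3080 = 0.442470 (base)
P(M+6) = C(3,3) × 0.692^0 × 0.308^3 = 1 × 1.0000 × 0.02921811 = 0.029218
Relative intensity = 0.029218 / 0.442470 × 100 = 6.6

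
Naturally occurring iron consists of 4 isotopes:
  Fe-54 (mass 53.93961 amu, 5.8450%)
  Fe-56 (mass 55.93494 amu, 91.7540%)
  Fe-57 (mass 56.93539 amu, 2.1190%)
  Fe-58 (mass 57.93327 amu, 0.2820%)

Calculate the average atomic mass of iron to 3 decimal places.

Ar = Σ fᵢ·mᵢ = 0.058450 × 53.93961 + 0.917540 × 55.93494 + 0.021190 × 56.93539 + 0.002820 × 57.93327
= 3.152770 + 51.322545 + 1.206461 + 0.163372 = 55.845148 amu

55.845 amu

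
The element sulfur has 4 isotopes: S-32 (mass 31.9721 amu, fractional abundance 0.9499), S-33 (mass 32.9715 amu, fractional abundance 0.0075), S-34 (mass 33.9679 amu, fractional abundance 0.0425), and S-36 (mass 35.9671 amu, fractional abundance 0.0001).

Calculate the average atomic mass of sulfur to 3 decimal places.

Average mass = Σ (abundance × isotope mass) = 0.9499 × 31.9721 + 0.0075 × 32.9715 + 0.0425 × 33.9679 + 0.0001 × 35.9671
= 30.37030 + 0.24729 + 1.44364 + 0.00360 = 32.06483 amu

32.065 amu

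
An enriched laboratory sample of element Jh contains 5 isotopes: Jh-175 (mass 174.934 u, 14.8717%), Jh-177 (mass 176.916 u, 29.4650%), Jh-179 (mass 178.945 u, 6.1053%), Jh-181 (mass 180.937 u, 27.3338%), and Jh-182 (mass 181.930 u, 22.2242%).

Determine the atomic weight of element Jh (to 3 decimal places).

178.959 u

Weight each isotope mass by its fractional abundance: 0.148717 × 174.934 + 0.294650 × 176.916 + 0.061053 × 178.945 + 0.273338 × 180.937 + 0.222242 × 181.930
= 26.0157 + 52.1283 + 10.9251 + 49.4570 + 40.4325 = 178.9586 u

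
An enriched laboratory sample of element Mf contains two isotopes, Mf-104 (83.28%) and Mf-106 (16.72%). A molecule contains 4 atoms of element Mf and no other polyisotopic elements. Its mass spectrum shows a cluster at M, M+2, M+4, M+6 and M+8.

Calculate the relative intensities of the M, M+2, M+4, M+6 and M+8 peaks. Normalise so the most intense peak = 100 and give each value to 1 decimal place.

100.0 : 80.3 : 24.2 : 3.2 : 0.2

Expanding (0.8328 + 0.1672)^4:
P(M) = 0.8328^4 = 0.481020
P(M+2) = 4 × 0.8328^3 × 0.1672^1 = 0.386294
P(M+4) = 6 × 0.8328^2 × 0.1672^2 = 0.116334
P(M+6) = 4 × 0.8328^1 × 0.1672^3 = 0.015571
P(M+8) = 0.1672^4 = 0.000782
The M peak is largest (0.481020); scaling to 100 gives 100.0 : 80.3 : 24.2 : 3.2 : 0.2.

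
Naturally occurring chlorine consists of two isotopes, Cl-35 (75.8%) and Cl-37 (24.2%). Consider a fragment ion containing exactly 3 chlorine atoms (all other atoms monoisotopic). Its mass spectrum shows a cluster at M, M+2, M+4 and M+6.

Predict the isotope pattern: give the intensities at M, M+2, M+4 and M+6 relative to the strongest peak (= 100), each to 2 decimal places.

Expanding (0.758 + 0.242)^3:
P(M) = 0.758^3 = 0.435520
P(M+2) = 3 × 0.758^2 × 0.242^1 = 0.417133
P(M+4) = 3 × 0.758^1 × 0.242^2 = 0.133175
P(M+6) = 0.242^3 = 0.014172
The M peak is largest (0.435520); scaling to 100 gives 100.00 : 95.78 : 30.58 : 3.25.

100.00 : 95.78 : 30.58 : 3.25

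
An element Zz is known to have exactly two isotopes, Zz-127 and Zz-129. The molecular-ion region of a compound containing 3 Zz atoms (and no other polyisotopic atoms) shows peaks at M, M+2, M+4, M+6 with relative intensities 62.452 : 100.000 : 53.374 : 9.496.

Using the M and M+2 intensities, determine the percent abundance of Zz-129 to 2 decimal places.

Let p = fractional abundance of Zz-127. I(M+2)/I(M) = [C(3,1)·p^2·(1−p)] / p^3 = 3·(1−p)/p = 100.000/62.452 = 1.6012
(1−p)/p = 1.6012/3 = 0.5337  ⇒  p = 1/(1 + 0.5337) = 0.6520
Zz-127: 65.20%, Zz-129: 34.80%.

34.80%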